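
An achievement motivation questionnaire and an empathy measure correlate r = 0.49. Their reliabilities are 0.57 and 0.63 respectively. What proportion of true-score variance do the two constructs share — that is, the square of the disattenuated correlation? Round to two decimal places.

Disattenuated r = 0.49 / √(0.57 × 0.63) = 0.49 / 0.5992 = 0.8178.
Shared true-score variance = 0.8178² = 0.6688 ≈ 0.67.

0.67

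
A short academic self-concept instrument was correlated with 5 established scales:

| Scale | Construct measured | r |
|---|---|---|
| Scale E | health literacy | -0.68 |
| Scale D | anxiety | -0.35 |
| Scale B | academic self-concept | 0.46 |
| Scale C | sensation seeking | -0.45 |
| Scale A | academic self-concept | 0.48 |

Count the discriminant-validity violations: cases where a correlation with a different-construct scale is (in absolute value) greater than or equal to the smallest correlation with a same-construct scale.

1

Convergent (same construct = academic self-concept): Scale B, Scale A.
Smallest convergent = 0.46. Discriminant |r|: 0.68, 0.35, 0.45; count ≥ 0.46 → 1.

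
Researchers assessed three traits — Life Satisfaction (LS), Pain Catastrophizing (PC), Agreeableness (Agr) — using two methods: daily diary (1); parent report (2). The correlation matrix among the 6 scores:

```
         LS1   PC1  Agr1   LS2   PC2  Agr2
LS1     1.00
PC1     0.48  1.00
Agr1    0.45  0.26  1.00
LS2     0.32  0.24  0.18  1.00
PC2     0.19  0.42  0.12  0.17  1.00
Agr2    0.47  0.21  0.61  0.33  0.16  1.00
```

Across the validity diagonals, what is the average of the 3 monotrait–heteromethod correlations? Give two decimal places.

Convergent values: 0.32, 0.42, 0.61; mean = 1.35/3 = 0.45.

0.45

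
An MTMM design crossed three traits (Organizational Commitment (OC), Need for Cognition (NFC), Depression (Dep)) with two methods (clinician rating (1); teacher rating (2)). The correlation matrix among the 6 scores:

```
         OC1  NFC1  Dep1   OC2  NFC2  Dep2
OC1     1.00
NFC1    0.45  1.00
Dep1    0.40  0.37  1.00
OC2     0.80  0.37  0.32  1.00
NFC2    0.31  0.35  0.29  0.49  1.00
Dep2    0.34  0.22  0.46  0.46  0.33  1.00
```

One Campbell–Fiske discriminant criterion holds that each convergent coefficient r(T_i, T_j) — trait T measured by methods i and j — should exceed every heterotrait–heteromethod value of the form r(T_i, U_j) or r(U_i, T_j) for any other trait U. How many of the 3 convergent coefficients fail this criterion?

1

Checking each validity diagonal entry against its comparison values:
OC (methods 1·2): 0.80 vs {0.31, 0.37, 0.34, 0.32} → pass.
NFC (methods 1·2): 0.35 vs {0.37, 0.31, 0.22, 0.29} → fail.
Dep (methods 1·2): 0.46 vs {0.32, 0.34, 0.29, 0.22} → pass.
1 of 3 fail.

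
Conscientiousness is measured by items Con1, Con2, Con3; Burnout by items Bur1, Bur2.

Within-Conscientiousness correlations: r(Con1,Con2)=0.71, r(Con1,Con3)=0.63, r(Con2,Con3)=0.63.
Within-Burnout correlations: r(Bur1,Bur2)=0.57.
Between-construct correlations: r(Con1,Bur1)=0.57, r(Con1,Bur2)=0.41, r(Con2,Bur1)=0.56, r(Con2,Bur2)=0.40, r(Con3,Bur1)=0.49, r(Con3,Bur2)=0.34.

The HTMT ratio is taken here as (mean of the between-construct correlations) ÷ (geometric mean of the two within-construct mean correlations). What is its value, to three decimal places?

0.755

Between-construct mean = 2.77/6 = 0.4617.
Mean within-Con = 1.97/3 = 0.6567; mean within-Bur = 0.57/1 = 0.5700.
Geometric mean = √(0.6567 × 0.5700) = 0.6118.
HTMT = 0.4617 / 0.6118 = 0.755.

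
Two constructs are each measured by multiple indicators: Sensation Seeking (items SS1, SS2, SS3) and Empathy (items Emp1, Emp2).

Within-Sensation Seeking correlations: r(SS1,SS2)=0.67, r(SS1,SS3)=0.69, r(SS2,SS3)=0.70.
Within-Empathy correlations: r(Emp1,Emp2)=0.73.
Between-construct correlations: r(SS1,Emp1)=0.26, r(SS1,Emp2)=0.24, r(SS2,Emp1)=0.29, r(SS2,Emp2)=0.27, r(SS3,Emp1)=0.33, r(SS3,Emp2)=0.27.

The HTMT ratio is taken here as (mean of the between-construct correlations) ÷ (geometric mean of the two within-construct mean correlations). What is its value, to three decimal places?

0.391

Mean heterotrait r = 1.66/6 = 0.2767.
Mean within-SS = 2.06/3 = 0.6867; mean within-Emp = 0.73/1 = 0.7300.
Geometric mean = √(0.6867 × 0.7300) = 0.7080.
HTMT = 0.2767 / 0.7080 = 0.391.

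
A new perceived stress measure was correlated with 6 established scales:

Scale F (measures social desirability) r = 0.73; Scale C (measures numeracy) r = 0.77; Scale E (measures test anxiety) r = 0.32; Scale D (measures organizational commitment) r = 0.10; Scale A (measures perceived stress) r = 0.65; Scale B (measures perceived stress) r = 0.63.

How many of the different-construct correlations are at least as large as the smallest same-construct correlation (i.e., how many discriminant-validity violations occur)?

Convergent (same construct = perceived stress): Scale A, Scale B.
Smallest convergent = 0.63. Discriminant values: 0.73, 0.77, 0.32, 0.10; count ≥ 0.63 → 2.

2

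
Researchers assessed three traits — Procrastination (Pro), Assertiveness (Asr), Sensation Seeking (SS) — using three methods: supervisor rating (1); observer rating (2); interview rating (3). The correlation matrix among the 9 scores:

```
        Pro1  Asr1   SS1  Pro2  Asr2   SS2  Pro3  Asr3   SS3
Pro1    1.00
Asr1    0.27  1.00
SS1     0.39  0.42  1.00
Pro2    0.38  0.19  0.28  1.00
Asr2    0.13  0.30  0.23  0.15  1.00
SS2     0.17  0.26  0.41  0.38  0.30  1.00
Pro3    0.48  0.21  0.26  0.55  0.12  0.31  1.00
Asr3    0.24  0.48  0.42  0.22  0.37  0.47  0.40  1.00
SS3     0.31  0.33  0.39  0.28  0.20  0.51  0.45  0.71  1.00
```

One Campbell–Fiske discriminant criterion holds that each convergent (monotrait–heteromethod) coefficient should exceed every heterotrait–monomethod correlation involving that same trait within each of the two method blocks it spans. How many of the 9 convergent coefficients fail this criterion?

7

Checking each validity diagonal entry against its comparison values:
Pro (methods 1·2): 0.38 vs {0.27, 0.15, 0.39, 0.38} → fail.
Pro (methods 1·3): 0.48 vs {0.27, 0.40, 0.39, 0.45} → pass.
Pro (methods 2·3): 0.55 vs {0.15, 0.40, 0.38, 0.45} → pass.
Asr (methods 1·2): 0.30 vs {0.27, 0.15, 0.42, 0.30} → fail.
Asr (methods 1·3): 0.48 vs {0.27, 0.40, 0.42, 0.71} → fail.
Asr (methods 2·3): 0.37 vs {0.15, 0.40, 0.30, 0.71} → fail.
SS (methods 1·2): 0.41 vs {0.39, 0.38, 0.42, 0.30} → fail.
SS (methods 1·3): 0.39 vs {0.39, 0.45, 0.42, 0.71} → fail.
SS (methods 2·3): 0.51 vs {0.38, 0.45, 0.30, 0.71} → fail.
7 of 9 fail.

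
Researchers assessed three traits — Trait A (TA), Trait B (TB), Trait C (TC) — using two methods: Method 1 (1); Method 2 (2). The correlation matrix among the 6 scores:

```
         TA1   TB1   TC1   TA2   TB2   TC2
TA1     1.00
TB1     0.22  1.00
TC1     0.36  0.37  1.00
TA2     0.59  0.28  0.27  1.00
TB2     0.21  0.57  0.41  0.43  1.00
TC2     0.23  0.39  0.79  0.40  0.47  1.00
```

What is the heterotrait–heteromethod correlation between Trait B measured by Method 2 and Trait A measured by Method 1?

Different traits and methods: r(TB2, TA1) = 0.21.

0.21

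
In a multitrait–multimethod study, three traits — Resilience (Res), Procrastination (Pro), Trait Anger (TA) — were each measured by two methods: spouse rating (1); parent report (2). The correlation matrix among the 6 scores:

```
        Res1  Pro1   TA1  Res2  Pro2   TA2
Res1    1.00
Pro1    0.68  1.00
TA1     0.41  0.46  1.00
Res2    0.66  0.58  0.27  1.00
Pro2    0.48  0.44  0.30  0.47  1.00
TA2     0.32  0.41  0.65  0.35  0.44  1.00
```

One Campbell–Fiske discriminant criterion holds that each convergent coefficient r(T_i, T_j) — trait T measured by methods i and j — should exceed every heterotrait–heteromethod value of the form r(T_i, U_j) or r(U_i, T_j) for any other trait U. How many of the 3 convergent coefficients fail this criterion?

Each convergent coefficient versus the relevant comparison correlations:
Res (methods 1·2): 0.66 vs {0.48, 0.58, 0.32, 0.27} → pass.
Pro (methods 1·2): 0.44 vs {0.58, 0.48, 0.41, 0.30} → fail.
TA (methods 1·2): 0.65 vs {0.27, 0.32, 0.30, 0.41} → pass.
1 of 3 fail.

1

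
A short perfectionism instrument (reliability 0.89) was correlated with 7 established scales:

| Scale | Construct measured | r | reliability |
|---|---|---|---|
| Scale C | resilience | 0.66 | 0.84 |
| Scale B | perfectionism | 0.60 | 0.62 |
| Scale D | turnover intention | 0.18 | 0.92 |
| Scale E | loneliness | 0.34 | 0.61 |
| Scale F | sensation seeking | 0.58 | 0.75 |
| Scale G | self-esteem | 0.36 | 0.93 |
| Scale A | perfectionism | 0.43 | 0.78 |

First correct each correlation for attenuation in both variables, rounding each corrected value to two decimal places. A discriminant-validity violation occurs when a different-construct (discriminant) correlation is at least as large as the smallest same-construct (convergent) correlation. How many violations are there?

Disattenuated r (r / √(r_scale · r_new)):
  Scale C (disc): 0.66 / √(0.84·0.89) = 0.76
  Scale B (conv): 0.60 / √(0.62·0.89) = 0.81
  Scale D (disc): 0.18 / √(0.92·0.89) = 0.20
  Scale E (disc): 0.34 / √(0.61·0.89) = 0.46
  Scale F (disc): 0.58 / √(0.75·0.89) = 0.71
  Scale G (disc): 0.36 / √(0.93·0.89) = 0.40
  Scale A (conv): 0.43 / √(0.78·0.89) = 0.52
Smallest convergent = 0.52. Discriminant values: 0.76, 0.20, 0.46, 0.71, 0.40; count ≥ 0.52 → 2.

2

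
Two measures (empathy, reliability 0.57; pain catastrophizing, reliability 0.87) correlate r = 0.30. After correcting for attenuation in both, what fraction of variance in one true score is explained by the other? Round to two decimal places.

Disattenuated r = 0.30 / √(0.57 × 0.87) = 0.30 / 0.7042 = 0.4260.
Shared true-score variance = 0.4260² = 0.1815 ≈ 0.18.

0.18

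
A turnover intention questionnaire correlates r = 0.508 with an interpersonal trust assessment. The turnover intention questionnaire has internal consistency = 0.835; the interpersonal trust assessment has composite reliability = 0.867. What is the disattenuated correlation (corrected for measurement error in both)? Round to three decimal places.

0.597

r_true = r_obs / √(r_xx · r_yy) = 0.508 / √(0.835 × 0.867) = 0.508 / √0.723945 = 0.508 / 0.8508 ≈ 0.597.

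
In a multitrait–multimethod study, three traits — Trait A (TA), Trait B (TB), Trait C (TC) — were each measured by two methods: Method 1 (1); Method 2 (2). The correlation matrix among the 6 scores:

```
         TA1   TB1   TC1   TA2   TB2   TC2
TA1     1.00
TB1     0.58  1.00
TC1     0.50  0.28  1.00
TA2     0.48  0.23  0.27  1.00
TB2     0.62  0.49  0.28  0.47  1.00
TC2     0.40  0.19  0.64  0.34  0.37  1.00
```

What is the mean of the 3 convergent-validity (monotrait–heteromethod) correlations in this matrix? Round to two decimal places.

Convergent values: 0.48, 0.49, 0.64; mean = 1.61/3 = 0.54.

0.54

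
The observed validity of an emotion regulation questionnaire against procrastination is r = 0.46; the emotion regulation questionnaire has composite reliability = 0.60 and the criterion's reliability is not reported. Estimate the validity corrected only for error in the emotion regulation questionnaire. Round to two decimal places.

Single correction: r_c = r_obs / √r_xx = 0.46 / √0.60 = 0.46 / 0.7746 ≈ 0.59.

0.59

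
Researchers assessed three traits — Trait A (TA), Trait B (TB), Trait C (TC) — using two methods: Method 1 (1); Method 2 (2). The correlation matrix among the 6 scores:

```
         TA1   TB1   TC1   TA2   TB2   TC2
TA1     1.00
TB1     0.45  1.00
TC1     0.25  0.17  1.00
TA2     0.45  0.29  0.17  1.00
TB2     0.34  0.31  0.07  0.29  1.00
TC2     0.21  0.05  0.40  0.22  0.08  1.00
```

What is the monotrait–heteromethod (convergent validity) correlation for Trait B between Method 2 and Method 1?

Same trait (TB), different methods: r(TB2, TB1) = 0.31.

0.31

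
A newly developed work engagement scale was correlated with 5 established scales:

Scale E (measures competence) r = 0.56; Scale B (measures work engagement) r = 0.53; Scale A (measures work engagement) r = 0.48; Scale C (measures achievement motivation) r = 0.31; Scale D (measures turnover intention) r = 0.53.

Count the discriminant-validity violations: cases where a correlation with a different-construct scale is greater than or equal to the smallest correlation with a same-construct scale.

Convergent (same construct = work engagement): Scale B, Scale A.
Smallest convergent = 0.48. Discriminant values: 0.56, 0.31, 0.53; count ≥ 0.48 → 2.

2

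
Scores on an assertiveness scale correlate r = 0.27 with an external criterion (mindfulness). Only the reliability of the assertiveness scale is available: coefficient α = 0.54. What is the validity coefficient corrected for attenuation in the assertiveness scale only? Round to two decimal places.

Single correction: r_c = r_obs / √r_xx = 0.27 / √0.54 = 0.27 / 0.7348 ≈ 0.37.

0.37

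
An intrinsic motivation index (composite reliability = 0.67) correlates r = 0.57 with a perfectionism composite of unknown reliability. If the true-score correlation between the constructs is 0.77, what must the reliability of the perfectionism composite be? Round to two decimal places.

r_true = r_obs / √(r_xx · r_yy) ⇒ 0.77 = 0.57 / √(0.67 · r_yy).
√(0.67 · r_yy) = 0.57 / 0.77 = 0.7403; 0.67 · r_yy = 0.5480; r_yy = 0.5480 / 0.67 ≈ 0.82.

0.82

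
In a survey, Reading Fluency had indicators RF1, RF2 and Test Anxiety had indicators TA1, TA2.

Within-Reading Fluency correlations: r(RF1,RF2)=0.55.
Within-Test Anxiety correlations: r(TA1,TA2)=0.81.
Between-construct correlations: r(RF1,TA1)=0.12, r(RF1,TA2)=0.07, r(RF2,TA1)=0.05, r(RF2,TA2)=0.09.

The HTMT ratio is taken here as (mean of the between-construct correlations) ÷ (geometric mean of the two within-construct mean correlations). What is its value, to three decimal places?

Mean heterotrait r = 0.33/4 = 0.0825.
Mean within-RF = 0.55/1 = 0.5500; mean within-TA = 0.81/1 = 0.8100.
Geometric mean = √(0.5500 × 0.8100) = 0.6675.
HTMT = 0.0825 / 0.6675 = 0.124.

0.124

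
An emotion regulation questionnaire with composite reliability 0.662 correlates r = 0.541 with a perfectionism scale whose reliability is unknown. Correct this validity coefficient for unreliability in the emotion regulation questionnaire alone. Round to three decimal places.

Single correction: r_c = r_obs / √r_xx = 0.541 / √0.662 = 0.541 / 0.8136 ≈ 0.665.

0.665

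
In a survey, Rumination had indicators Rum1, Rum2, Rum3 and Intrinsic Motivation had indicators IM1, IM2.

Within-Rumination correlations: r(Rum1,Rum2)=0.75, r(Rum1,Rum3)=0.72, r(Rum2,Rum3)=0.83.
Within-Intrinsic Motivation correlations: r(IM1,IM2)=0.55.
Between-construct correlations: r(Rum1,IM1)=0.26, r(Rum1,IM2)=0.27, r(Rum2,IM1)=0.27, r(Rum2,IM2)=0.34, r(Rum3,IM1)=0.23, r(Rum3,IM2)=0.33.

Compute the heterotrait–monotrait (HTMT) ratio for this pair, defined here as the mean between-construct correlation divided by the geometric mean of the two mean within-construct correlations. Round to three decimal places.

0.436

Mean between = 1.70/6 = 0.2833.
Mean within-Rum = 2.30/3 = 0.7667; mean within-IM = 0.55/1 = 0.5500.
Geometric mean = √(0.7667 × 0.5500) = 0.6494.
HTMT = 0.2833 / 0.6494 = 0.436.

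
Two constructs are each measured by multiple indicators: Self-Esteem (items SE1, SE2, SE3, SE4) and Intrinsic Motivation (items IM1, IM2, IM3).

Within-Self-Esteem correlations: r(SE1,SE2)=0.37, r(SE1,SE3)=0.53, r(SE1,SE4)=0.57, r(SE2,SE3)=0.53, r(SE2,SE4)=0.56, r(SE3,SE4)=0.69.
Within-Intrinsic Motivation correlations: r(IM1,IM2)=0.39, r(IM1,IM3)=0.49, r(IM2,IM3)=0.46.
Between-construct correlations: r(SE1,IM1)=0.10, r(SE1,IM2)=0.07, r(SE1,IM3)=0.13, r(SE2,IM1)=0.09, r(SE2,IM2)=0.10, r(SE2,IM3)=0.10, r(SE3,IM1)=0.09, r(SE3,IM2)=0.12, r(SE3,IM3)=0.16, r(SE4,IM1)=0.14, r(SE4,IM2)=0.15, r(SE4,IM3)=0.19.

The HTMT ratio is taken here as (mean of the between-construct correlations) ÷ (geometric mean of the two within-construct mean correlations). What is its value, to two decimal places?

0.24

Mean heterotrait r = 1.44/12 = 0.1200.
Mean within-SE = 3.25/6 = 0.5417; mean within-IM = 1.34/3 = 0.4467.
Geometric mean = √(0.5417 × 0.4467) = 0.4919.
HTMT = 0.1200 / 0.4919 = 0.24.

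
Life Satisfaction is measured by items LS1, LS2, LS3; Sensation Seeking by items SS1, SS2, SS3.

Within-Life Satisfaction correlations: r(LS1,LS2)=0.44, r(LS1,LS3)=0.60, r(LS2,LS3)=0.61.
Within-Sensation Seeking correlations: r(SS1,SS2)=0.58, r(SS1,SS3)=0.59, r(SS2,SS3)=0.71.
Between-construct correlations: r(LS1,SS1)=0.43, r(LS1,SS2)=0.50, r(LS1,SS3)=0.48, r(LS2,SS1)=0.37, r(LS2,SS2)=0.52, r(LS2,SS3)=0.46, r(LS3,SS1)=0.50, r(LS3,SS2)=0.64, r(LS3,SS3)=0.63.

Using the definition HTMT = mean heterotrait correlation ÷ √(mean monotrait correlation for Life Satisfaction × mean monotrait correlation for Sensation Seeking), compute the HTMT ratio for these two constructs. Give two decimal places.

Between-construct mean = 4.53/9 = 0.5033.
Mean within-LS = 1.65/3 = 0.5500; mean within-SS = 1.88/3 = 0.6267.
Geometric mean = √(0.5500 × 0.6267) = 0.5871.
HTMT = 0.5033 / 0.5871 = 0.86.

0.86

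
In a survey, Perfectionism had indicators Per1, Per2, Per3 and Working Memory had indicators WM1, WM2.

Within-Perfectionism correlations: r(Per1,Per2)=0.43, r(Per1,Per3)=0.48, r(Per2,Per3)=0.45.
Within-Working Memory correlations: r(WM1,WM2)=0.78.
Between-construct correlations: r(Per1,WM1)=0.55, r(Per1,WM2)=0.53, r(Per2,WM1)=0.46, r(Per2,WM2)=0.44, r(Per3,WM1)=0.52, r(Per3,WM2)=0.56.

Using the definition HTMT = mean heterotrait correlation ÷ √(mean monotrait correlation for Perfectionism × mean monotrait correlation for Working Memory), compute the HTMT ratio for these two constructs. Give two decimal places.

0.86

Mean heterotrait r = 3.06/6 = 0.5100.
Mean within-Per = 1.36/3 = 0.4533; mean within-WM = 0.78/1 = 0.7800.
Geometric mean = √(0.4533 × 0.7800) = 0.5946.
HTMT = 0.5100 / 0.5946 = 0.86.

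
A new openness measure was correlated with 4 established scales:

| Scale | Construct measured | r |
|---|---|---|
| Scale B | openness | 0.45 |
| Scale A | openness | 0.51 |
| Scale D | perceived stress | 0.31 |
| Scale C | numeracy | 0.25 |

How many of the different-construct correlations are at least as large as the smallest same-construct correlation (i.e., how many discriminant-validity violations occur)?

Convergent (same construct = openness): Scale B, Scale A.
Smallest convergent = 0.45. Discriminant values: 0.31, 0.25; count ≥ 0.45 → 0.

0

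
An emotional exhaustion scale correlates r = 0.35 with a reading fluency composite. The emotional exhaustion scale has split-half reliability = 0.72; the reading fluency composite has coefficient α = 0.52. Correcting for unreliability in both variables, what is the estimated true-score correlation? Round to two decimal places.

r_true = r_obs / √(r_xx · r_yy) = 0.35 / √(0.72 × 0.52) = 0.35 / √0.3744 = 0.35 / 0.6119 ≈ 0.57.

0.57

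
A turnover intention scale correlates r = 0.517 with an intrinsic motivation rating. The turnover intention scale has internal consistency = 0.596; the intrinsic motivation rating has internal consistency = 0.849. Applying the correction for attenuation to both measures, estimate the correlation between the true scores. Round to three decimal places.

r_true = r_obs / √(r_xx · r_yy) = 0.517 / √(0.596 × 0.849) = 0.517 / √0.506004 = 0.517 / 0.7113 ≈ 0.727.

0.727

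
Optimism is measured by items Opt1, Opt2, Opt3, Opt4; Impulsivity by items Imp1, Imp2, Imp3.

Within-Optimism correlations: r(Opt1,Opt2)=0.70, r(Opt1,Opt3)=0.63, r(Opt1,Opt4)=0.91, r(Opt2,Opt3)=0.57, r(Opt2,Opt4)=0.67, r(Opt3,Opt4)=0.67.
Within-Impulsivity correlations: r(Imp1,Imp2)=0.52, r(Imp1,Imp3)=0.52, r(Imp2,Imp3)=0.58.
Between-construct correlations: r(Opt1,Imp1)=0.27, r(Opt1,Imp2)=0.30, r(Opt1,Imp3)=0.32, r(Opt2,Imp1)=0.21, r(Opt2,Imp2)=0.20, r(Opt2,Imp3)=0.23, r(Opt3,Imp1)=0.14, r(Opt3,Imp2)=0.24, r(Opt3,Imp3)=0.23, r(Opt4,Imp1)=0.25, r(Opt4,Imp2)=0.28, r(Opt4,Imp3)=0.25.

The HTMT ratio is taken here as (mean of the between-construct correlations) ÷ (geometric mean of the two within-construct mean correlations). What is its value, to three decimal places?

0.398

Between-construct mean = 2.92/12 = 0.2433.
Mean within-Opt = 4.15/6 = 0.6917; mean within-Imp = 1.62/3 = 0.5400.
Geometric mean = √(0.6917 × 0.5400) = 0.6112.
HTMT = 0.2433 / 0.6112 = 0.398.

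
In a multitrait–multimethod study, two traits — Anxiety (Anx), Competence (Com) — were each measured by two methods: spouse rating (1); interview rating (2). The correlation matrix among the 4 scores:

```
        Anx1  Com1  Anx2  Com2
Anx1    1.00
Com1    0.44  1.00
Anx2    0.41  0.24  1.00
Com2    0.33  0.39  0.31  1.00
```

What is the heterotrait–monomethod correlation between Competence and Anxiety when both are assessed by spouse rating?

0.44

Different traits, same method: r(Com1, Anx1) = 0.44.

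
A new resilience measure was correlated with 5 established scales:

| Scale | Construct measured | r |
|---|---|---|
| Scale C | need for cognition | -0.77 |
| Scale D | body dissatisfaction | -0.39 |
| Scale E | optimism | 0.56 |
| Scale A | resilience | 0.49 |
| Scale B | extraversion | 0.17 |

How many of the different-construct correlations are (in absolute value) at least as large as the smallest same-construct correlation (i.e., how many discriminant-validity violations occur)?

Convergent (same construct = resilience): Scale A.
Smallest convergent = 0.49. Discriminant |r|: 0.77, 0.39, 0.56, 0.17; count ≥ 0.49 → 2.

2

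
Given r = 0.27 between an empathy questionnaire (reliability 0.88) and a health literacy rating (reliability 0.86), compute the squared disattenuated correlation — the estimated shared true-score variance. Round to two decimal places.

0.10

Disattenuated r = 0.27 / √(0.88 × 0.86) = 0.27 / 0.8699 = 0.3104.
Shared true-score variance = 0.3104² = 0.0963 ≈ 0.10.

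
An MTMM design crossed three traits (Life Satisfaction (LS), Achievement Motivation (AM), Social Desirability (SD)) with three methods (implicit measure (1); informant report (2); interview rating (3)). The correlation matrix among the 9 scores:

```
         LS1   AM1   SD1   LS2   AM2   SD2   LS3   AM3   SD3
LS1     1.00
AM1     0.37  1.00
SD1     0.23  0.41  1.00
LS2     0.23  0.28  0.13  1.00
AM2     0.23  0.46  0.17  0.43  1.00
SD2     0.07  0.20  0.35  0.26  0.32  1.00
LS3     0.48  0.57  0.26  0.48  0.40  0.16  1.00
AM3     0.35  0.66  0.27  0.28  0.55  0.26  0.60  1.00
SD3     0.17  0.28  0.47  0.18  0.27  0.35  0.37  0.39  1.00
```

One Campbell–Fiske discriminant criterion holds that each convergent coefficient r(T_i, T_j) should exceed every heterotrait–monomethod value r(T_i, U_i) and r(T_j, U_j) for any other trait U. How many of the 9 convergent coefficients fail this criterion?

Each convergent coefficient versus the relevant comparison correlations:
LS (methods 1·2): 0.23 vs {0.37, 0.43, 0.23, 0.26} → fail.
LS (methods 1·3): 0.48 vs {0.37, 0.60, 0.23, 0.37} → fail.
LS (methods 2·3): 0.48 vs {0.43, 0.60, 0.26, 0.37} → fail.
AM (methods 1·2): 0.46 vs {0.37, 0.43, 0.41, 0.32} → pass.
AM (methods 1·3): 0.66 vs {0.37, 0.60, 0.41, 0.39} → pass.
AM (methods 2·3): 0.55 vs {0.43, 0.60, 0.32, 0.39} → fail.
SD (methods 1·2): 0.35 vs {0.23, 0.26, 0.41, 0.32} → fail.
SD (methods 1·3): 0.47 vs {0.23, 0.37, 0.41, 0.39} → pass.
SD (methods 2·3): 0.35 vs {0.26, 0.37, 0.32, 0.39} → fail.
6 of 9 fail.

6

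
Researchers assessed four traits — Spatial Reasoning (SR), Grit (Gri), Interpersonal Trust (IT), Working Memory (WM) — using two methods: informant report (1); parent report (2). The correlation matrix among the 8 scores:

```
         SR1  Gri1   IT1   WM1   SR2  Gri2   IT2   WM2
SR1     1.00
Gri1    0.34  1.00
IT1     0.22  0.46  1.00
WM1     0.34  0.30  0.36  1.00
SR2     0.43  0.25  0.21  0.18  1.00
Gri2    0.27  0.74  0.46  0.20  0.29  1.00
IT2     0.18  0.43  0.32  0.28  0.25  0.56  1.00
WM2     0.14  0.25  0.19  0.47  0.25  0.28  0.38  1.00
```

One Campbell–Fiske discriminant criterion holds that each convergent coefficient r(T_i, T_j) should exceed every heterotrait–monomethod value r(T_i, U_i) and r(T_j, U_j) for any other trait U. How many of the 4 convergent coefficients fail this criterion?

1

Each convergent coefficient versus the relevant comparison correlations:
SR (methods 1·2): 0.43 vs {0.34, 0.29, 0.22, 0.25, 0.34, 0.25} → pass.
Gri (methods 1·2): 0.74 vs {0.34, 0.29, 0.46, 0.56, 0.30, 0.28} → pass.
IT (methods 1·2): 0.32 vs {0.22, 0.25, 0.46, 0.56, 0.36, 0.38} → fail.
WM (methods 1·2): 0.47 vs {0.34, 0.25, 0.30, 0.28, 0.36, 0.38} → pass.
1 of 4 fail.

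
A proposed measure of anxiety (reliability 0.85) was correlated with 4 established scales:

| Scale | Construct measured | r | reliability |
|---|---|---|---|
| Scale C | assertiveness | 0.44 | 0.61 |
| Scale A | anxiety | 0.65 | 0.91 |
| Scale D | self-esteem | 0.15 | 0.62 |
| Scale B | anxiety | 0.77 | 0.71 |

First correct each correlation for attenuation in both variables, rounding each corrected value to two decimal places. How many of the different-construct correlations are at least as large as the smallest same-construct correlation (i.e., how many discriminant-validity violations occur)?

0

Disattenuated r (r / √(r_scale · r_new)):
  Scale C (disc): 0.44 / √(0.61·0.85) = 0.61
  Scale A (conv): 0.65 / √(0.91·0.85) = 0.74
  Scale D (disc): 0.15 / √(0.62·0.85) = 0.21
  Scale B (conv): 0.77 / √(0.71·0.85) = 0.99
Smallest convergent = 0.74. Discriminant values: 0.61, 0.21; count ≥ 0.74 → 0.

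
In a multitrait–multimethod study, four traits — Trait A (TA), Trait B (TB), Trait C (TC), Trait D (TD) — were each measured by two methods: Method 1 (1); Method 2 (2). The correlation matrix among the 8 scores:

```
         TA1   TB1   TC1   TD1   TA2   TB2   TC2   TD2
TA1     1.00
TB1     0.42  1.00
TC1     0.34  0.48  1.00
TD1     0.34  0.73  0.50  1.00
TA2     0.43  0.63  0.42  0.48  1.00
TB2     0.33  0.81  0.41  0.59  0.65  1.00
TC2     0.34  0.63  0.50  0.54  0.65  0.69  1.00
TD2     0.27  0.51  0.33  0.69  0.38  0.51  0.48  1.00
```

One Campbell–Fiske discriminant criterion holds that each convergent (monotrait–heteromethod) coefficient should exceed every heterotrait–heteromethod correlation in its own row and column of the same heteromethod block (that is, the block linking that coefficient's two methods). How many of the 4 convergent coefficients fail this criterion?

Checking each validity diagonal entry against its comparison values:
TA (methods 1·2): 0.43 vs {0.33, 0.63, 0.34, 0.42, 0.27, 0.48} → fail.
TB (methods 1·2): 0.81 vs {0.63, 0.33, 0.63, 0.41, 0.51, 0.59} → pass.
TC (methods 1·2): 0.50 vs {0.42, 0.34, 0.41, 0.63, 0.33, 0.54} → fail.
TD (methods 1·2): 0.69 vs {0.48, 0.27, 0.59, 0.51, 0.54, 0.33} → pass.
2 of 4 fail.

2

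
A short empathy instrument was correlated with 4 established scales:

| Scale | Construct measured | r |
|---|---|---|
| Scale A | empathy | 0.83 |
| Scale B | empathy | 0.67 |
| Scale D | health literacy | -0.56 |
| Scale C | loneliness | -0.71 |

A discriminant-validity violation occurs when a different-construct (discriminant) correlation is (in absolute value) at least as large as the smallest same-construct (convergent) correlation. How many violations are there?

Convergent (same construct = empathy): Scale A, Scale B.
Smallest convergent = 0.67. Discriminant |r|: 0.56, 0.71; count ≥ 0.67 → 1.

1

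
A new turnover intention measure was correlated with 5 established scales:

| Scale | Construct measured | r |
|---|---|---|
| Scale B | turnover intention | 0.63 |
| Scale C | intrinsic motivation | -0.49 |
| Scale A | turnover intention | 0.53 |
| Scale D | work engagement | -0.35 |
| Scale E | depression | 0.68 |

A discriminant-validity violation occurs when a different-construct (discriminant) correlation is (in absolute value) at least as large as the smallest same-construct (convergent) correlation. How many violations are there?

Convergent (same construct = turnover intention): Scale B, Scale A.
Smallest convergent = 0.53. Discriminant |r|: 0.49, 0.35, 0.68; count ≥ 0.53 → 1.

1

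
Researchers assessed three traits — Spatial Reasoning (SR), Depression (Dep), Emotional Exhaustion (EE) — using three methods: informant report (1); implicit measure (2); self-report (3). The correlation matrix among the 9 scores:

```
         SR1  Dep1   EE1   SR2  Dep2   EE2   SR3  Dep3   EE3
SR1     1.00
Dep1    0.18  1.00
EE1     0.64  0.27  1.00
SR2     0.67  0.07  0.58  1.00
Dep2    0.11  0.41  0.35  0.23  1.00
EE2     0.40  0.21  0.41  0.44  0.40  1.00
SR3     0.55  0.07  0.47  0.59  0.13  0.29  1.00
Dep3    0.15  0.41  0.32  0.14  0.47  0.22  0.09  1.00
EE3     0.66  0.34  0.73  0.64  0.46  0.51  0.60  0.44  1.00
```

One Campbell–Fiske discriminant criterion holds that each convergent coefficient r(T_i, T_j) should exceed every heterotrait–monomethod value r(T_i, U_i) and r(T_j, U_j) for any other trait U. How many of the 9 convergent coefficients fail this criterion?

Each convergent coefficient versus the relevant comparison correlations:
SR (methods 1·2): 0.67 vs {0.18, 0.23, 0.64, 0.44} → pass.
SR (methods 1·3): 0.55 vs {0.18, 0.09, 0.64, 0.60} → fail.
SR (methods 2·3): 0.59 vs {0.23, 0.09, 0.44, 0.60} → fail.
Dep (methods 1·2): 0.41 vs {0.18, 0.23, 0.27, 0.40} → pass.
Dep (methods 1·3): 0.41 vs {0.18, 0.09, 0.27, 0.44} → fail.
Dep (methods 2·3): 0.47 vs {0.23, 0.09, 0.40, 0.44} → pass.
EE (methods 1·2): 0.41 vs {0.64, 0.44, 0.27, 0.40} → fail.
EE (methods 1·3): 0.73 vs {0.64, 0.60, 0.27, 0.44} → pass.
EE (methods 2·3): 0.51 vs {0.44, 0.60, 0.40, 0.44} → fail.
5 of 9 fail.

5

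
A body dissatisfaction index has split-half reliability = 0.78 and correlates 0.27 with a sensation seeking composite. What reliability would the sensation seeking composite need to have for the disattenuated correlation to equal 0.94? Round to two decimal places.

0.11

r_true = r_obs / √(r_xx · r_yy) ⇒ 0.94 = 0.27 / √(0.78 · r_yy).
√(0.78 · r_yy) = 0.27 / 0.94 = 0.2872; 0.78 · r_yy = 0.0825; r_yy = 0.0825 / 0.78 ≈ 0.11.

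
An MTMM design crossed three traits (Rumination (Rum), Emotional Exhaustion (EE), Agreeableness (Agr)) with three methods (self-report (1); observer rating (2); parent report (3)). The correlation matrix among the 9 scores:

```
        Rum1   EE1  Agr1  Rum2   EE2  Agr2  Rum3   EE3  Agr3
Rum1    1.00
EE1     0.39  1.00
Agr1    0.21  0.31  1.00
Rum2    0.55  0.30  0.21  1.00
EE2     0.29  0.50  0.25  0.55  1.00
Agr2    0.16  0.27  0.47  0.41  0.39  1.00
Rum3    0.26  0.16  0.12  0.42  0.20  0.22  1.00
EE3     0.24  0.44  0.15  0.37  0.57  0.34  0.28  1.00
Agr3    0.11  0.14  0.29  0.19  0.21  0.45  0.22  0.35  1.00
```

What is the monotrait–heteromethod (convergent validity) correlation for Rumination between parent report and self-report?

Same trait (Rum), different methods: r(Rum3, Rum1) = 0.26.

0.26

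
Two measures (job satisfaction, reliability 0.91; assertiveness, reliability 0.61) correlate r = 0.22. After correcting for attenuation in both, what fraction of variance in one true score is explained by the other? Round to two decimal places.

0.09

Disattenuated r = 0.22 / √(0.91 × 0.61) = 0.22 / 0.7451 = 0.2953.
Shared true-score variance = 0.2953² = 0.0872 ≈ 0.09.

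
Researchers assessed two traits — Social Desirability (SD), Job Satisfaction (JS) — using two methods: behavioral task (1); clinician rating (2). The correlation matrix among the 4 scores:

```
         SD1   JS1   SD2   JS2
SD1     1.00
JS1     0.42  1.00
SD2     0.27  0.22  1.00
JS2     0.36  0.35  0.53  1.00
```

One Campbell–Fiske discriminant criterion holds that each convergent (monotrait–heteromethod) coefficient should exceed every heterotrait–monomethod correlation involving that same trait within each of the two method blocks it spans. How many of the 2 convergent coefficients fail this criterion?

2

Convergent coefficients and their comparison sets:
SD (methods 1·2): 0.27 vs {0.42, 0.53} → fail.
JS (methods 1·2): 0.35 vs {0.42, 0.53} → fail.
2 of 2 fail.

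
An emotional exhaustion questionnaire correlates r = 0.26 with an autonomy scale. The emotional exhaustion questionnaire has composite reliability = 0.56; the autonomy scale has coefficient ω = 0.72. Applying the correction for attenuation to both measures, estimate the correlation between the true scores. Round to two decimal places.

0.41

r_true = r_obs / √(r_xx · r_yy) = 0.26 / √(0.56 × 0.72) = 0.26 / √0.4032 = 0.26 / 0.6350 ≈ 0.41.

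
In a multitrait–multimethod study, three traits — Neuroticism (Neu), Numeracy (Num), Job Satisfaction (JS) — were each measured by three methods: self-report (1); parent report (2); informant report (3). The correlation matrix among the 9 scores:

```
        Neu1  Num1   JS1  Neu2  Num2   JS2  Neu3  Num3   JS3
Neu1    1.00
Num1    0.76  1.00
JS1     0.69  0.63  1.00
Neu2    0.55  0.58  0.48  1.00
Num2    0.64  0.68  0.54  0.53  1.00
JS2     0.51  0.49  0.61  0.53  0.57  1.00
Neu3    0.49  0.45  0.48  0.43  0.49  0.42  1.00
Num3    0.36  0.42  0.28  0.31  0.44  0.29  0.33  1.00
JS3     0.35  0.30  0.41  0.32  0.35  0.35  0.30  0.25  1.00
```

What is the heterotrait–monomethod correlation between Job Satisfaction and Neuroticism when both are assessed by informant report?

0.30

Different traits, same method: r(JS3, Neu3) = 0.30.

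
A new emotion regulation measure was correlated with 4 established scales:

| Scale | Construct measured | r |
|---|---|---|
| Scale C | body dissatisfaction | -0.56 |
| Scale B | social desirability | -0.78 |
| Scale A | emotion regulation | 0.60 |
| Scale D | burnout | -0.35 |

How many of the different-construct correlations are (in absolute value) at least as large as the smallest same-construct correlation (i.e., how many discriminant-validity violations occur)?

1

Convergent (same construct = emotion regulation): Scale A.
Smallest convergent = 0.60. Discriminant |r|: 0.56, 0.78, 0.35; count ≥ 0.60 → 1.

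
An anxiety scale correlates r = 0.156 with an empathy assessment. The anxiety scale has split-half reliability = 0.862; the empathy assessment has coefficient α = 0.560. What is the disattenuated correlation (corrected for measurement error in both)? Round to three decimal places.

r_true = r_obs / √(r_xx · r_yy) = 0.156 / √(0.862 × 0.560) = 0.156 / √0.482720 = 0.156 / 0.6948 ≈ 0.225.

0.225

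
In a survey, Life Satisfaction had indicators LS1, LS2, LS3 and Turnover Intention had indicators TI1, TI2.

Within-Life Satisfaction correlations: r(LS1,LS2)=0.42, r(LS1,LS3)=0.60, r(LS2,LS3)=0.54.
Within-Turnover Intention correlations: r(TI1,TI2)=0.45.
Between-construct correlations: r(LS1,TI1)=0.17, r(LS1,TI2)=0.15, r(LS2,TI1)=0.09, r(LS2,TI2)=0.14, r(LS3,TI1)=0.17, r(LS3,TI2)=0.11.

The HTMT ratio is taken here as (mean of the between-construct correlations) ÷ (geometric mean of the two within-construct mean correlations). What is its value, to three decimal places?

0.286

Mean heterotrait r = 0.83/6 = 0.1383.
Mean within-LS = 1.56/3 = 0.5200; mean within-TI = 0.45/1 = 0.4500.
Geometric mean = √(0.5200 × 0.4500) = 0.4837.
HTMT = 0.1383 / 0.4837 = 0.286.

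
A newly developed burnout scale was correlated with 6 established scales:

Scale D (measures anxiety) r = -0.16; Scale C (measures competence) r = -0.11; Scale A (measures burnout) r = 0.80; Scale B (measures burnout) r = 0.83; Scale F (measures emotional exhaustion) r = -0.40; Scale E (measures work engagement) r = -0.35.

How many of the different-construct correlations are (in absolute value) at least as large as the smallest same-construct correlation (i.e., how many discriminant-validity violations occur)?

0

Convergent (same construct = burnout): Scale A, Scale B.
Smallest convergent = 0.80. Discriminant |r|: 0.16, 0.11, 0.40, 0.35; count ≥ 0.80 → 0.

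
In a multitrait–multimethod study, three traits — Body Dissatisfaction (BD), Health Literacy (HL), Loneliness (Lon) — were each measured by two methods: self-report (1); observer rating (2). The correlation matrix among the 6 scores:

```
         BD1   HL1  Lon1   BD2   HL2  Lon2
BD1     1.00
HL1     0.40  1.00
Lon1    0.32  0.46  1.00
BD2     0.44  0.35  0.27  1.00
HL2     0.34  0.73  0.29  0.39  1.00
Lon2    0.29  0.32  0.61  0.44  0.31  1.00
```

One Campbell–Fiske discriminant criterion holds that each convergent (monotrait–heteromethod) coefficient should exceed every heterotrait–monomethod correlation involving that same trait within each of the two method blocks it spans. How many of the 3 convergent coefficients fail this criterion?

Convergent coefficients and their comparison sets:
BD (methods 1·2): 0.44 vs {0.40, 0.39, 0.32, 0.44} → fail.
HL (methods 1·2): 0.73 vs {0.40, 0.39, 0.46, 0.31} → pass.
Lon (methods 1·2): 0.61 vs {0.32, 0.44, 0.46, 0.31} → pass.
1 of 3 fail.

1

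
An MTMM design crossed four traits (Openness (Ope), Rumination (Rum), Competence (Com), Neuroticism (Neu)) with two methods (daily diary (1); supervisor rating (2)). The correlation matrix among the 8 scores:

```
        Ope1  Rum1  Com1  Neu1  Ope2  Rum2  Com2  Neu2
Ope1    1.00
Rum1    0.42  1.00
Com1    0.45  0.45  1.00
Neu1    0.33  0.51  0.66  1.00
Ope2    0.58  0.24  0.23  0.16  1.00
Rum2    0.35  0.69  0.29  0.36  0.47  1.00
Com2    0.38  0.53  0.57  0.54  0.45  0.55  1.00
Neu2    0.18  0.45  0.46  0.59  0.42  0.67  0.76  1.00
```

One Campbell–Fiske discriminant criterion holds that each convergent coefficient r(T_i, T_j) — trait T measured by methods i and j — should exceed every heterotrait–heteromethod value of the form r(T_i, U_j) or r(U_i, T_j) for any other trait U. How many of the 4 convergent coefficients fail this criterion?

0

Each convergent coefficient versus the relevant comparison correlations:
Ope (methods 1·2): 0.58 vs {0.35, 0.24, 0.38, 0.23, 0.18, 0.16} → pass.
Rum (methods 1·2): 0.69 vs {0.24, 0.35, 0.53, 0.29, 0.45, 0.36} → pass.
Com (methods 1·2): 0.57 vs {0.23, 0.38, 0.29, 0.53, 0.46, 0.54} → pass.
Neu (methods 1·2): 0.59 vs {0.16, 0.18, 0.36, 0.45, 0.54, 0.46} → pass.
0 of 4 fail.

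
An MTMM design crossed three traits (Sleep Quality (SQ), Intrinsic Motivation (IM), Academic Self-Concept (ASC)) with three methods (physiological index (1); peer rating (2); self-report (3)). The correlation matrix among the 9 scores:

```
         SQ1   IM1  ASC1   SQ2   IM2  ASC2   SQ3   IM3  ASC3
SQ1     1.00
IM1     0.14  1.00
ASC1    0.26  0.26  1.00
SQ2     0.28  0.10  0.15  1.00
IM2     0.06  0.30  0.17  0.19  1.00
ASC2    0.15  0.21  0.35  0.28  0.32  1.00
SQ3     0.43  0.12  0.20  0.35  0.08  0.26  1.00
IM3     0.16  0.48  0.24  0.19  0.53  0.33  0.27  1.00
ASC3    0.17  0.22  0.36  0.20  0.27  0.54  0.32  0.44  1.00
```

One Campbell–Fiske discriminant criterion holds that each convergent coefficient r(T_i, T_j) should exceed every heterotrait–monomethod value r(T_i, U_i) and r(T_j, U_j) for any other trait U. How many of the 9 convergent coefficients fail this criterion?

Checking each validity diagonal entry against its comparison values:
SQ (methods 1·2): 0.28 vs {0.14, 0.19, 0.26, 0.28} → fail.
SQ (methods 1·3): 0.43 vs {0.14, 0.27, 0.26, 0.32} → pass.
SQ (methods 2·3): 0.35 vs {0.19, 0.27, 0.28, 0.32} → pass.
IM (methods 1·2): 0.30 vs {0.14, 0.19, 0.26, 0.32} → fail.
IM (methods 1·3): 0.48 vs {0.14, 0.27, 0.26, 0.44} → pass.
IM (methods 2·3): 0.53 vs {0.19, 0.27, 0.32, 0.44} → pass.
ASC (methods 1·2): 0.35 vs {0.26, 0.28, 0.26, 0.32} → pass.
ASC (methods 1·3): 0.36 vs {0.26, 0.32, 0.26, 0.44} → fail.
ASC (methods 2·3): 0.54 vs {0.28, 0.32, 0.32, 0.44} → pass.
3 of 9 fail.

3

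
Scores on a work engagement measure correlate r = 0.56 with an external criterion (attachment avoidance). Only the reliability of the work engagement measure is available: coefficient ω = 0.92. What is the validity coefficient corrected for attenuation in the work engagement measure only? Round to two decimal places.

Single correction: r_c = r_obs / √r_xx = 0.56 / √0.92 = 0.56 / 0.9592 ≈ 0.58.

0.58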